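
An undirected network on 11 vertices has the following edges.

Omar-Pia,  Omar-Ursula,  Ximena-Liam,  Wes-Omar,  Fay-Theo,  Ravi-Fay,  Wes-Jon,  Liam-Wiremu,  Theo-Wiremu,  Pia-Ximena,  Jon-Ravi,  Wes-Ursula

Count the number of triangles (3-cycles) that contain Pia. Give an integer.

0

Pia's neighbors are Omar and Ximena, but none of them are tied to each other, so no triangle contains Pia.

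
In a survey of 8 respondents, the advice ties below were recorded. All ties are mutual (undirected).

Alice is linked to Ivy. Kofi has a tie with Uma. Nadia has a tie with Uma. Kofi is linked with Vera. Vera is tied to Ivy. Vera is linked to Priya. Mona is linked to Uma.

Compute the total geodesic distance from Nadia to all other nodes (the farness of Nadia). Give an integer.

21

Distances from Nadia: Alice:5, Ivy:4, Kofi:2, Mona:2, Priya:4, Uma:1, Vera:3.
Sum = 5 + 4 + 2 + 2 + 4 + 1 + 3 = 21.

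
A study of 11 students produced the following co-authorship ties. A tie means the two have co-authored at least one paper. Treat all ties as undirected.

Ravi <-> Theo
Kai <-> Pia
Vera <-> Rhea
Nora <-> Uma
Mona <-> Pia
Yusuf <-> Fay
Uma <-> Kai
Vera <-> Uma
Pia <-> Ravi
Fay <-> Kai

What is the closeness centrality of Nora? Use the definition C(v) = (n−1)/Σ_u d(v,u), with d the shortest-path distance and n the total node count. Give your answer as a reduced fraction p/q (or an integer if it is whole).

Distances from Nora: Fay:3, Kai:2, Mona:4, Pia:3, Ravi:4, Rhea:3, Theo:5, Uma:1, Vera:2, Yusuf:4. Sum = 31.
n = 11, so closeness = 10/31.

10/31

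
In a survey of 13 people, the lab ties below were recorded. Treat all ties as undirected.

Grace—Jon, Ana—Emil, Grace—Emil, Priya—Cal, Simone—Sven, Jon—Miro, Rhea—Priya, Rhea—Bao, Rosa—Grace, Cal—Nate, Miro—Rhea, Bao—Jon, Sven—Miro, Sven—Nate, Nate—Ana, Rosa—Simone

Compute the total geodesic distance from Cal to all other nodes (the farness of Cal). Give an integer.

Distances from Cal: Ana:2, Bao:3, Emil:3, Grace:4, Jon:4, Miro:3, Nate:1, Priya:1, Rhea:2, Rosa:4, Simone:3, Sven:2.
Sum = 2 + 3 + 3 + 4 + 4 + 3 + 1 + 1 + 2 + 4 + 3 + 2 = 32.

32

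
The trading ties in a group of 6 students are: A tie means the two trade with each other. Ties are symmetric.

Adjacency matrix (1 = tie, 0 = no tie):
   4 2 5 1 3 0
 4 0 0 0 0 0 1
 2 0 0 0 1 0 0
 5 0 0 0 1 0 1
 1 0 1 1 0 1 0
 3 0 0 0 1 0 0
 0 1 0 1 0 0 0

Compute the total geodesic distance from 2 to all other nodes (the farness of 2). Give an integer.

12

Distances from 2: 0:3, 1:1, 3:2, 4:4, 5:2.
Sum = 3 + 1 + 2 + 4 + 2 = 12.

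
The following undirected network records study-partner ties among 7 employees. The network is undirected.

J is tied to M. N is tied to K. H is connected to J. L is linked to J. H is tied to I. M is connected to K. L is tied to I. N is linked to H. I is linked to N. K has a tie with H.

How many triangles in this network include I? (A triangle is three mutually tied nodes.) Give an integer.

I's neighbors: H, L, and N.
Neighbor pairs that are themselves tied: I–H–N. Each forms one triangle with I, for 1 in total.

1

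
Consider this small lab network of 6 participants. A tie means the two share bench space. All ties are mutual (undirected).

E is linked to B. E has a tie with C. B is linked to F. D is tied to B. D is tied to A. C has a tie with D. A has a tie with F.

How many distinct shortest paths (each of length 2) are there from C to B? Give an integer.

The shortest distance is 2. The length-2 paths are: C–D–B; C–E–B.
That gives 2 distinct shortest paths.

2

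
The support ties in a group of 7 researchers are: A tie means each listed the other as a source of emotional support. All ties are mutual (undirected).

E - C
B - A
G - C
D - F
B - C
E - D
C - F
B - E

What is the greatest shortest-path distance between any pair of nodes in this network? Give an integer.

3

Eccentricity of each node (its greatest distance to any other): A:3, B:2, C:2, D:3, E:2, F:3, G:3.
The maximum eccentricity is 3, realized for instance by the pair D–A via D – E – B – A. So the diameter is 3.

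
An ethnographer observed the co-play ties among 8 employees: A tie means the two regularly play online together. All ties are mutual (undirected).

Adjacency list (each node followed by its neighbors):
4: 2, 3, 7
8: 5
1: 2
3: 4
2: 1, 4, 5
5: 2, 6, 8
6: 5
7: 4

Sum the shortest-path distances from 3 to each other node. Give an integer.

19

Distances from 3: 1:3, 2:2, 4:1, 5:3, 6:4, 7:2, 8:4.
Sum = 3 + 2 + 1 + 3 + 4 + 2 + 4 = 19.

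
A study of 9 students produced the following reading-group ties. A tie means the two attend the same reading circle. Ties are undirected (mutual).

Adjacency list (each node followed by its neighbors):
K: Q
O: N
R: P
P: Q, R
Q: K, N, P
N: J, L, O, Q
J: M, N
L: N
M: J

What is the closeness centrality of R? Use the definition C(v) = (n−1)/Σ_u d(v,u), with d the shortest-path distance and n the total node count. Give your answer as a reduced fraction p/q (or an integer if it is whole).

4/13

Distances from R: J:4, K:3, L:4, M:5, N:3, O:4, P:1, Q:2. Sum = 26.
n = 9, so closeness = 8/26 = 4/13.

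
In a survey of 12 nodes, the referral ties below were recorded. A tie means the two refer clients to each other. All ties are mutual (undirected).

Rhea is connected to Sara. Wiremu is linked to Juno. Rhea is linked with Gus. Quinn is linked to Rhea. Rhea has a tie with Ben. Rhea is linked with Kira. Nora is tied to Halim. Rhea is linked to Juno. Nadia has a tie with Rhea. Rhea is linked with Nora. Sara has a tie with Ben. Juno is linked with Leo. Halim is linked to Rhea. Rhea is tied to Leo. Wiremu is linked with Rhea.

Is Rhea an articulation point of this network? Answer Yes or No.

Removing Rhea leaves {Halim and Nora} with no path to {Juno, Leo, and Wiremu}, so the network splits into 7 components. Rhea is a cut vertex.

Yes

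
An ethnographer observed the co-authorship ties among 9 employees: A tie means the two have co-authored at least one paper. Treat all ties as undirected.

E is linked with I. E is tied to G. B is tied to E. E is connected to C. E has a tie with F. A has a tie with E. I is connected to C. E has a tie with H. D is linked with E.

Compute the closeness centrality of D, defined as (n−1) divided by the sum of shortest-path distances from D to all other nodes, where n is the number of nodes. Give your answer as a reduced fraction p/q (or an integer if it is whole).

Distances from D: A:2, B:2, C:2, E:1, F:2, G:2, H:2, I:2. Sum = 15.
n = 9, so closeness = 8/15.

8/15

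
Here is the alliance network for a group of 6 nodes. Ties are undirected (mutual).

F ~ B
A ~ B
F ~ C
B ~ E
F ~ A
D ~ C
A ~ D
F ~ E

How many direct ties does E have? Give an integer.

E is directly tied to B and F. That is 2 neighbors, so the degree of E is 2.

2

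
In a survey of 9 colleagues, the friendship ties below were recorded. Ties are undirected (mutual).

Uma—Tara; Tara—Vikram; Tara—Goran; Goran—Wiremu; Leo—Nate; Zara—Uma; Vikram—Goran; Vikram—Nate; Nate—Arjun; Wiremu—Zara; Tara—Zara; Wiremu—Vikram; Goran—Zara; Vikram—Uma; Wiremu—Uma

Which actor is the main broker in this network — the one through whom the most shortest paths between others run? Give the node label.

Unnormalized betweenness of each node: Arjun:0, Goran:5/4, Leo:0, Nate:13, Tara:5/4, Uma:5/4, Vikram:31/2, Wiremu:5/4, Zara:1/2.
Vikram has the largest value, 31/2, making it the main broker — the node through which the most shortest paths run.

Vikram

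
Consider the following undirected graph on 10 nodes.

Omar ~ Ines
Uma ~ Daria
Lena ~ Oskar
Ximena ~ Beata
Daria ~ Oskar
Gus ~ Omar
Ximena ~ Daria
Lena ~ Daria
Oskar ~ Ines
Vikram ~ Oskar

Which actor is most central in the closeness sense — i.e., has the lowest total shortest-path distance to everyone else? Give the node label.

Oskar

Farness (sum of distances to all others) for each node — Beata:31, Daria:17, Gus:34, Ines:20, Lena:20, Omar:26, Oskar:16, Uma:25, Vikram:24, Ximena:23.
The smallest farness is 16, for Oskar, so Oskar has the highest closeness.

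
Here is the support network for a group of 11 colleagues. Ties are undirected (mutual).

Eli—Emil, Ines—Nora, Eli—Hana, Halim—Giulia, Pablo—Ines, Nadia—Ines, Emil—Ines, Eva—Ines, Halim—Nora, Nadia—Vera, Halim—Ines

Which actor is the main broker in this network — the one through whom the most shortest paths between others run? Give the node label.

Unnormalized betweenness of each node: Eli:9, Emil:16, Eva:0, Giulia:0, Halim:9, Hana:0, Ines:38, Nadia:9, Nora:0, Pablo:0, Vera:0.
Ines has the largest value, 38, making it the main broker — the node through which the most shortest paths run.

Ines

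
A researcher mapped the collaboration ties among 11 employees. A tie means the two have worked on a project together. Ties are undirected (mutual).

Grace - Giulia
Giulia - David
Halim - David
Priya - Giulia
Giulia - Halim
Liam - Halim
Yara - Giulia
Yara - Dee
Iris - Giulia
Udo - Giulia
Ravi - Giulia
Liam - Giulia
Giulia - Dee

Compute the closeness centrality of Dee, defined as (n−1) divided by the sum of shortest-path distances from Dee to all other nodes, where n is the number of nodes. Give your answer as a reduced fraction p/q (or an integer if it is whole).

Distances from Dee: David:2, Giulia:1, Grace:2, Halim:2, Iris:2, Liam:2, Priya:2, Ravi:2, Udo:2, Yara:1. Sum = 18.
n = 11, so closeness = 10/18 = 5/9.

5/9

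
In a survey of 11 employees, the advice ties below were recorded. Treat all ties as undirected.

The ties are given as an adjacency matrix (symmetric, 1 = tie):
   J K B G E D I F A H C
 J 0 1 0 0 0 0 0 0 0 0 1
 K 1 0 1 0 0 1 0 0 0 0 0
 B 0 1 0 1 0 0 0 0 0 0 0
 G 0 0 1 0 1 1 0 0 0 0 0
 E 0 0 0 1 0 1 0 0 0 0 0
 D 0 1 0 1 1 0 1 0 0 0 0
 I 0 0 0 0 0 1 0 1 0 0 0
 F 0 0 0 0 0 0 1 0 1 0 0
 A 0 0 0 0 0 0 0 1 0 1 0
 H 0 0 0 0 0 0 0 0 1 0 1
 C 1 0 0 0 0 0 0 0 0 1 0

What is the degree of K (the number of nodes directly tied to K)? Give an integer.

K is directly tied to B, D, and J. That is 3 neighbors, so the degree of K is 3.

3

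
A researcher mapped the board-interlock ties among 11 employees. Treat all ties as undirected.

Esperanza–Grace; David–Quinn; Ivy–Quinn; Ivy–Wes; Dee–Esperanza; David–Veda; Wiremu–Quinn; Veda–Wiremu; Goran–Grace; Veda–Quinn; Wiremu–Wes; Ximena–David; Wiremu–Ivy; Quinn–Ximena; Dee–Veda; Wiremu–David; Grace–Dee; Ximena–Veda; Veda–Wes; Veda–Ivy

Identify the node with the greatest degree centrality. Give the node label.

Degrees — David:4, Dee:3, Esperanza:2, Goran:1, Grace:3, Ivy:4, Quinn:5, Veda:7, Wes:3, Wiremu:5, Ximena:3.
The maximum is 7, attained only by Veda.

Veda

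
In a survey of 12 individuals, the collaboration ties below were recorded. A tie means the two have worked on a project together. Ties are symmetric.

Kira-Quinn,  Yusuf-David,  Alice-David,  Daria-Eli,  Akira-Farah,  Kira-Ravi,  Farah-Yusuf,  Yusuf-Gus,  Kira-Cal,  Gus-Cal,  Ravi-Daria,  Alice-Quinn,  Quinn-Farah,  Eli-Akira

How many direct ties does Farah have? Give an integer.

Farah is directly tied to Akira, Quinn, and Yusuf. That is 3 neighbors, so the degree of Farah is 3.

3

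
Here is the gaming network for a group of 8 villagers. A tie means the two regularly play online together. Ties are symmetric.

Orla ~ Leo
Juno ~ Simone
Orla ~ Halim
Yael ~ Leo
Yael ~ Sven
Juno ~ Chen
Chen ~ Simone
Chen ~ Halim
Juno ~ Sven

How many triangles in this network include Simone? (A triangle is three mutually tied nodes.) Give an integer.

Simone's neighbors: Chen and Juno.
Neighbor pairs that are themselves tied: Simone–Chen–Juno. Each forms one triangle with Simone, for 1 in total.

1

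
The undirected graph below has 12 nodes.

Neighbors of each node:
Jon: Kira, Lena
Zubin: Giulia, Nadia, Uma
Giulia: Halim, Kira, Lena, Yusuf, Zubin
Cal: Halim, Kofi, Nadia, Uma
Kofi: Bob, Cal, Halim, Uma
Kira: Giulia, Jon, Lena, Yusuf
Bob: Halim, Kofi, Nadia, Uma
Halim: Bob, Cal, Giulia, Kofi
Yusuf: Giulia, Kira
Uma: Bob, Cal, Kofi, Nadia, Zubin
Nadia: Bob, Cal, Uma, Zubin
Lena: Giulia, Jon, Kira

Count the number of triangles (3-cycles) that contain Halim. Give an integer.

2

Halim's neighbors: Bob, Cal, Giulia, and Kofi.
Neighbor pairs that are themselves tied: Halim–Bob–Kofi; Halim–Cal–Kofi. Each forms one triangle with Halim, for 2 in total.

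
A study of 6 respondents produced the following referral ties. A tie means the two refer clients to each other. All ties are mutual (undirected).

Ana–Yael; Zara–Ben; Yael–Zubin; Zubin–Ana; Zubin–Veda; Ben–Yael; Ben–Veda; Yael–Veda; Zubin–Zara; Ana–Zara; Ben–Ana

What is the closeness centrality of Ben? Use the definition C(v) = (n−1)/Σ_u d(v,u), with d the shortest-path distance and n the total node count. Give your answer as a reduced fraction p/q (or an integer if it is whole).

Distances from Ben: Ana:1, Veda:1, Yael:1, Zara:1, Zubin:2. Sum = 6.
n = 6, so closeness = 5/6.

5/6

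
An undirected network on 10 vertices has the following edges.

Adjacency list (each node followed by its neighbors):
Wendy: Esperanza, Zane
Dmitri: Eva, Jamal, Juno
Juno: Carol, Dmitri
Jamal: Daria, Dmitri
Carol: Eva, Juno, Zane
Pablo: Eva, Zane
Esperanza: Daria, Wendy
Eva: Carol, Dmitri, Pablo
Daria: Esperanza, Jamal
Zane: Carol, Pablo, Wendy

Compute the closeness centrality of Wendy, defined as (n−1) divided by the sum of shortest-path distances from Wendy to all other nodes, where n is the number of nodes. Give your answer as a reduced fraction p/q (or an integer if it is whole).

Distances from Wendy: Carol:2, Daria:2, Dmitri:4, Esperanza:1, Eva:3, Jamal:3, Juno:3, Pablo:2, Zane:1. Sum = 21.
n = 10, so closeness = 9/21 = 3/7.

3/7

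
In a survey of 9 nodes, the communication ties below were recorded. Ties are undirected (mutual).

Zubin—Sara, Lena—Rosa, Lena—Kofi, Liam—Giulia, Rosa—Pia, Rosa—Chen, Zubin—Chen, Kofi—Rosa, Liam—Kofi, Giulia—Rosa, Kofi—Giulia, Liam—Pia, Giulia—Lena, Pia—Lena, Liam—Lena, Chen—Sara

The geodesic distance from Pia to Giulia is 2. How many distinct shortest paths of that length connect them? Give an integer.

The shortest distance is 2. The length-2 paths are: Pia–Lena–Giulia; Pia–Liam–Giulia; Pia–Rosa–Giulia.
That gives 3 distinct shortest paths.

3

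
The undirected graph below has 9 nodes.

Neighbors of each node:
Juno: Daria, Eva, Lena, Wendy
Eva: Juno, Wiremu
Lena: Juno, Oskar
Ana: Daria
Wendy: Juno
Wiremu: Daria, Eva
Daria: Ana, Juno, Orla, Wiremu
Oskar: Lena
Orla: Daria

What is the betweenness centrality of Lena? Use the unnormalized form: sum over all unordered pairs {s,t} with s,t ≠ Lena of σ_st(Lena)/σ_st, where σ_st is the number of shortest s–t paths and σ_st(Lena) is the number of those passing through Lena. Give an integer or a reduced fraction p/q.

7

Pairs whose geodesics pass through Lena — Daria–Oskar: 1; Wiremu–Oskar: 2/2; Juno–Oskar: 1; Eva–Oskar: 1; Orla–Oskar: 1; Oskar–Wendy: 1; Oskar–Ana: 1.
All other pairs contribute 0.
Summing the contributions gives betweenness(Lena) = 7.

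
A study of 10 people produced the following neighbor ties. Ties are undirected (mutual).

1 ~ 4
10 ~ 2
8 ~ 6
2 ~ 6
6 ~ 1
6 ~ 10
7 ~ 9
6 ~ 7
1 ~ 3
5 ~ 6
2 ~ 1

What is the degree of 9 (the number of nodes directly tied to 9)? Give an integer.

1

9 is directly tied to 7. That is 1 neighbor, so the degree of 9 is 1.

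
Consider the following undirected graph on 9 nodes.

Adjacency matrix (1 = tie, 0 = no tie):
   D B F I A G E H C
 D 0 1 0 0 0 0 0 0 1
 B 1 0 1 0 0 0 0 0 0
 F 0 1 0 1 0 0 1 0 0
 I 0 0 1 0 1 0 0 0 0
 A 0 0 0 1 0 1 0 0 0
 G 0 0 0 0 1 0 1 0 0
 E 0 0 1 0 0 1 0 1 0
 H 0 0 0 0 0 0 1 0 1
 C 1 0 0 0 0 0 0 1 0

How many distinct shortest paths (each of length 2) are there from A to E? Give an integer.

The shortest distance is 2, and the only length-2 path is A–G–E. So there is exactly 1 shortest path.

1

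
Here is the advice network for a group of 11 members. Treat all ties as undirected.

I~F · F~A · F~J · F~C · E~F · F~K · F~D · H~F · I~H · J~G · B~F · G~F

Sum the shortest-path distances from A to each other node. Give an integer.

Distances from A: B:2, C:2, D:2, E:2, F:1, G:2, H:2, I:2, J:2, K:2.
Sum = 2 + 2 + 2 + 2 + 1 + 2 + 2 + 2 + 2 + 2 = 19.

19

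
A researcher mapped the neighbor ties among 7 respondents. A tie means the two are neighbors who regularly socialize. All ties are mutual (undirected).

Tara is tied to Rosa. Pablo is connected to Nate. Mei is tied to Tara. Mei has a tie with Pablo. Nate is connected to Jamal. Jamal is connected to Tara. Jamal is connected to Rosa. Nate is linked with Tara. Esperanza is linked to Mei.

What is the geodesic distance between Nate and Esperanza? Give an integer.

One shortest route is Nate – Tara – Mei – Esperanza, which uses 3 edges, and at distance 2 from Nate we only reach {Mei, Rosa}, which does not include Esperanza. So d(Nate,Esperanza) = 3.

3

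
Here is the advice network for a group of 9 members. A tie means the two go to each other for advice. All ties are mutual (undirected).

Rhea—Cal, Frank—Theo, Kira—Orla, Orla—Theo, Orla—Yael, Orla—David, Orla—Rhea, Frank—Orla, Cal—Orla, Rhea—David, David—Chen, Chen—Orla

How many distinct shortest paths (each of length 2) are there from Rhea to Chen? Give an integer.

The shortest distance is 2. The length-2 paths are: Rhea–Orla–Chen; Rhea–David–Chen.
That gives 2 distinct shortest paths.

2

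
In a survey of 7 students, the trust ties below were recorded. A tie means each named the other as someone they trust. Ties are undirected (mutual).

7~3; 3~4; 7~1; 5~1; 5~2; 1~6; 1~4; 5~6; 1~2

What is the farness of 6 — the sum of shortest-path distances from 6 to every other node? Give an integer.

Distances from 6: 1:1, 2:2, 3:3, 4:2, 5:1, 7:2.
Sum = 1 + 2 + 3 + 2 + 1 + 2 = 11.

11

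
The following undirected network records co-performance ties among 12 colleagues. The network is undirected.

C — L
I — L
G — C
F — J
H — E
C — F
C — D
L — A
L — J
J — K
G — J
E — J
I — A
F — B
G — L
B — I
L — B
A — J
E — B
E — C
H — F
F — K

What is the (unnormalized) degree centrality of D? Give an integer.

D is directly tied to C. That is 1 neighbor, so the degree of D is 1.

1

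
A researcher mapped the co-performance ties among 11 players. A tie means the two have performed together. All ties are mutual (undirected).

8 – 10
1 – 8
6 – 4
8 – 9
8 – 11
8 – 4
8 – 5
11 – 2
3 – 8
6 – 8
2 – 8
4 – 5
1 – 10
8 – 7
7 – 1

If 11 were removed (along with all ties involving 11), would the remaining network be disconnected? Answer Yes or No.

No

Even without 11, every remaining node can still reach every other (the residual graph is connected), so 11 is not a cut vertex.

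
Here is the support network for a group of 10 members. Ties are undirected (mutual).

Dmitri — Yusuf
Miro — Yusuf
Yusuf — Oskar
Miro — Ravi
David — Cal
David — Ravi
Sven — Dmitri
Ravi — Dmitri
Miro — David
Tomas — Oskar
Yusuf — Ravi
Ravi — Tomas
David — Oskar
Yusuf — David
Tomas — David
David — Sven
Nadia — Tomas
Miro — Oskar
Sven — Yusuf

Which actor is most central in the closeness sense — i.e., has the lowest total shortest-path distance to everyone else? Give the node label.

David

Farness (sum of distances to all others) for each node — Cal:19, David:11, Dmitri:17, Miro:15, Nadia:22, Oskar:14, Ravi:13, Sven:16, Tomas:14, Yusuf:13.
The smallest farness is 11, for David, so David has the highest closeness.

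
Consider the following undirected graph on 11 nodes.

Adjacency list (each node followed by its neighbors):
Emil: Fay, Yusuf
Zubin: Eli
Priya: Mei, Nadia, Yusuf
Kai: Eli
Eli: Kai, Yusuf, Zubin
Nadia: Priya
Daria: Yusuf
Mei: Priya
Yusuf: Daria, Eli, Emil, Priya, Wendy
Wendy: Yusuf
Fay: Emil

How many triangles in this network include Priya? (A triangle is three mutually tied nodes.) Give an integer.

0

Priya's neighbors are Mei, Nadia, and Yusuf, but none of them are tied to each other, so no triangle contains Priya.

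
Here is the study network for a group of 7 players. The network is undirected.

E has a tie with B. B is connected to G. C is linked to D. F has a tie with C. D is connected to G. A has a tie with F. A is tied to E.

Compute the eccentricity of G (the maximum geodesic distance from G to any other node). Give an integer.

3

Distances from G: A:3, B:1, C:2, D:1, E:2, F:3.
The largest is 3 (to F and A), so the eccentricity of G is 3.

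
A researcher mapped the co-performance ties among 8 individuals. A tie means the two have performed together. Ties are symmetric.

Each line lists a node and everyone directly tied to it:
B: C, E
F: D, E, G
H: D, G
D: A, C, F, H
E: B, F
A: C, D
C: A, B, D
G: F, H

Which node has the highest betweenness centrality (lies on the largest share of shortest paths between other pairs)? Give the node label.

D

Unnormalized betweenness of each node: A:0, B:3/2, C:7/2, D:17/2, E:2, F:6, G:1, H:3/2.
D has the largest value, 17/2, making it the main broker — the node through which the most shortest paths run.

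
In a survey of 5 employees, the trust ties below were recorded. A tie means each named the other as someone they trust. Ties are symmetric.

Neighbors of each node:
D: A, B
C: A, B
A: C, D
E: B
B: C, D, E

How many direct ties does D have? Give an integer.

D is directly tied to A and B. That is 2 neighbors, so the degree of D is 2.

2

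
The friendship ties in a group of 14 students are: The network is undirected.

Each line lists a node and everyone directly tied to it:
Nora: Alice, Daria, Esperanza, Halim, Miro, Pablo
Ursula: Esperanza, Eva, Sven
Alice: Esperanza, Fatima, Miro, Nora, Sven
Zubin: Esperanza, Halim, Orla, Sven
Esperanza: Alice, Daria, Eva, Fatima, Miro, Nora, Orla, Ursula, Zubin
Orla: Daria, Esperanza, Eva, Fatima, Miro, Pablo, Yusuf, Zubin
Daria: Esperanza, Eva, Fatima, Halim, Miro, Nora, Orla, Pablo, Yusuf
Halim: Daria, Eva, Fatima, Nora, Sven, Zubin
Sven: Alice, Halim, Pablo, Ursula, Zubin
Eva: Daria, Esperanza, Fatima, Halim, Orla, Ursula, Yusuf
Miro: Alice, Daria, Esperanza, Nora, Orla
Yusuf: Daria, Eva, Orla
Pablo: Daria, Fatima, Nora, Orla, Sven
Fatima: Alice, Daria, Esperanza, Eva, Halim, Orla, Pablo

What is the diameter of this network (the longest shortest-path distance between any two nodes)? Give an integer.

3

Eccentricity of each node (its greatest distance to any other): Alice:3, Daria:2, Esperanza:2, Eva:2, Fatima:2, Halim:2, Miro:2, Nora:2, Orla:2, Pablo:2, Sven:3, Ursula:2, Yusuf:3, Zubin:2.
The maximum eccentricity is 3, realized for instance by the pair Yusuf–Sven via Yusuf – Orla – Pablo – Sven. So the diameter is 3.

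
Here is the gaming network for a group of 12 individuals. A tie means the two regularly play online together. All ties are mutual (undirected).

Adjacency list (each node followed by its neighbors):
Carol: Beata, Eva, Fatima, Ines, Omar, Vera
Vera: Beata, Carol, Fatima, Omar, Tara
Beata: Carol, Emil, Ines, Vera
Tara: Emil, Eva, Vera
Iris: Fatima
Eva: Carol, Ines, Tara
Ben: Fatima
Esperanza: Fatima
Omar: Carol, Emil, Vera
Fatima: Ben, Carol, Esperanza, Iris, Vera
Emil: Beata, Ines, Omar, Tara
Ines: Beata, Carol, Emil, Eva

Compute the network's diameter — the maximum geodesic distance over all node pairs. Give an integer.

Eccentricity of each node (its greatest distance to any other): Beata:3, Ben:4, Carol:2, Emil:4, Esperanza:4, Eva:3, Fatima:3, Ines:3, Iris:4, Omar:3, Tara:3, Vera:2.
The maximum eccentricity is 4, realized for instance by the pair Emil–Ben via Emil – Omar – Carol – Fatima – Ben. So the diameter is 4.

4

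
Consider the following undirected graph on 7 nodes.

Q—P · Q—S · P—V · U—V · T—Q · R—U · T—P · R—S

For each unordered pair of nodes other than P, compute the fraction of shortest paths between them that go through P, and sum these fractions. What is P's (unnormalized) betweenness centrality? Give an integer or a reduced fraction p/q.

Pairs whose geodesics pass through P — S–V: 1/2; T–V: 1; T–U: 1; V–Q: 1; U–Q: 1/2.
All other pairs contribute 0.
Summing the contributions gives betweenness(P) = 4.

4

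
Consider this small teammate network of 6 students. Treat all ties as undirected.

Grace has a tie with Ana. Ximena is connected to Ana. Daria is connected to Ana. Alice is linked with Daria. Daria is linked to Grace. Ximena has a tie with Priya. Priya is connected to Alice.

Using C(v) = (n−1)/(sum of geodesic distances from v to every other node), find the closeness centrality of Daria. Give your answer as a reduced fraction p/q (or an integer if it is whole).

Distances from Daria: Alice:1, Ana:1, Grace:1, Priya:2, Ximena:2. Sum = 7.
n = 6, so closeness = 5/7.

5/7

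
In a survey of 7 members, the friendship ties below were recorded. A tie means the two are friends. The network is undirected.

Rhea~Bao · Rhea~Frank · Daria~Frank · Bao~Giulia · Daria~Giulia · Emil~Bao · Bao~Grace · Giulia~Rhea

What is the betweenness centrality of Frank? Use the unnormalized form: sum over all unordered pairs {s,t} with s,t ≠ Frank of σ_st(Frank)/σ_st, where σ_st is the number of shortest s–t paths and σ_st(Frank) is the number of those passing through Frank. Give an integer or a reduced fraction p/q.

Pairs whose geodesics pass through Frank — Rhea–Daria: 1/2.
All other pairs contribute 0.
Summing the contributions gives betweenness(Frank) = 1/2.

1/2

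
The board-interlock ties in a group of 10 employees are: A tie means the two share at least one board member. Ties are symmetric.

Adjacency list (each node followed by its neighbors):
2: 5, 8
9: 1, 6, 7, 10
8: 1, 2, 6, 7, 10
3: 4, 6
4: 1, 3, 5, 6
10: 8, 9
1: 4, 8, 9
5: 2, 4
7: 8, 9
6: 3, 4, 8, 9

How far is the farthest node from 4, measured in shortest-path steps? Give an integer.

Distances from 4: 1:1, 2:2, 3:1, 5:1, 6:1, 7:3, 8:2, 9:2, 10:3.
The largest is 3 (to 7 and 10), so the eccentricity of 4 is 3.

3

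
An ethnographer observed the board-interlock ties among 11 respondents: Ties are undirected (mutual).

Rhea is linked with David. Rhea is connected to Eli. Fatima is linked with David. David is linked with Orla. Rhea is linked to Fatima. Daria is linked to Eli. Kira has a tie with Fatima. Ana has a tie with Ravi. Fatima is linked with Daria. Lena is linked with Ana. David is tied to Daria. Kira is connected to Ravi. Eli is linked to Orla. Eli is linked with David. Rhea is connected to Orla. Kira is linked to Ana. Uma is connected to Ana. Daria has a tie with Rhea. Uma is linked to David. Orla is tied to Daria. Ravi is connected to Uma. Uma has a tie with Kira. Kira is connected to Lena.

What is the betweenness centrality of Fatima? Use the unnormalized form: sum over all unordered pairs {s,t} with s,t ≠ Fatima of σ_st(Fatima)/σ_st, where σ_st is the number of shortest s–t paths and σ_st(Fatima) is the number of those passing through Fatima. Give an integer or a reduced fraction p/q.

Pairs whose geodesics pass through Fatima — Ravi–Rhea: 1/2; Ravi–Daria: 1/2; Kira–David: 1/2; Kira–Rhea: 1; Kira–Daria: 1; Kira–Orla: 3/4; Kira–Eli: 3/4; Lena–David: 1/3; Lena–Rhea: 1; Lena–Daria: 1; Lena–Orla: 3/5; Lena–Eli: 3/5; Ana–Rhea: 1/2; Ana–Daria: 1/2.
All other pairs contribute 0.
Summing the contributions gives betweenness(Fatima) = 143/15.

143/15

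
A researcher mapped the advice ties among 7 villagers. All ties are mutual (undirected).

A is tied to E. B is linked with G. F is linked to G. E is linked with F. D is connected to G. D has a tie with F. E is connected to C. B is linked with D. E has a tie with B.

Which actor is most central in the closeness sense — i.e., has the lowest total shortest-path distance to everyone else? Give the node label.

Farness (sum of distances to all others) for each node — A:13, B:9, C:13, D:11, E:8, F:9, G:11.
The smallest farness is 8, for E, so E has the highest closeness.

E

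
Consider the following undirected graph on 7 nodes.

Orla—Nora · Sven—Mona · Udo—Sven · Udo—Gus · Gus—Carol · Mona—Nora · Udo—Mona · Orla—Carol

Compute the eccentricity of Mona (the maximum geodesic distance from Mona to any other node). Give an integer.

3

Distances from Mona: Carol:3, Gus:2, Nora:1, Orla:2, Sven:1, Udo:1.
The largest is 3 (to Carol), so the eccentricity of Mona is 3.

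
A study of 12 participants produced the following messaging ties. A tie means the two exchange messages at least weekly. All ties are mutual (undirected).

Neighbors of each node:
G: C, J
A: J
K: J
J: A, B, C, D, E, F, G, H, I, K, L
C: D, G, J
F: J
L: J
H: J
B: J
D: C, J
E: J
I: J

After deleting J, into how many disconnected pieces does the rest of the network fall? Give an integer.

9

Without J, the remaining ties split the others into: {E}; {K}; {H}; {C, D, G}; {I}; {L}; {A}; {B}; {F}.
That's 9 separate components.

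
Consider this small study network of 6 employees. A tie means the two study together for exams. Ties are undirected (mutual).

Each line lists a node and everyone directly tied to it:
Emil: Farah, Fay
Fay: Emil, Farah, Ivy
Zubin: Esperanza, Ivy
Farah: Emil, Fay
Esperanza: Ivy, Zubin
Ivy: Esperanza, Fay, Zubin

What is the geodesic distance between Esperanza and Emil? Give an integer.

3

One shortest route is Esperanza – Ivy – Fay – Emil, which uses 3 edges, and at distance 2 from Esperanza we only reach {Fay}, which does not include Emil. So d(Esperanza,Emil) = 3.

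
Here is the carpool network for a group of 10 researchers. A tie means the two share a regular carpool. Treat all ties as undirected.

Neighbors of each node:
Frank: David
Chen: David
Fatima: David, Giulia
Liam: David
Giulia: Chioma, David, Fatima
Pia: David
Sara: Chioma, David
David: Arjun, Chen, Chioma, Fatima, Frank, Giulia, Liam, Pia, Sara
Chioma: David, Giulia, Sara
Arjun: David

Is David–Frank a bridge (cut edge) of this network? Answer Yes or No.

Without the David–Frank edge there is no alternate route between David and Frank, so the network disconnects. It is a bridge.

Yes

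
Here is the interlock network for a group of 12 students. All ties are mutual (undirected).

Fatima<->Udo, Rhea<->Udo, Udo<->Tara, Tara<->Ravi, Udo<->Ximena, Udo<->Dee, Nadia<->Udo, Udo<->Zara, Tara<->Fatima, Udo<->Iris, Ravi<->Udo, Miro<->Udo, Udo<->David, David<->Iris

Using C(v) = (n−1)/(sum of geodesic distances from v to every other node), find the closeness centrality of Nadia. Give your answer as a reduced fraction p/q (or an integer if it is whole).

Distances from Nadia: David:2, Dee:2, Fatima:2, Iris:2, Miro:2, Ravi:2, Rhea:2, Tara:2, Udo:1, Ximena:2, Zara:2. Sum = 21.
n = 12, so closeness = 11/21.

11/21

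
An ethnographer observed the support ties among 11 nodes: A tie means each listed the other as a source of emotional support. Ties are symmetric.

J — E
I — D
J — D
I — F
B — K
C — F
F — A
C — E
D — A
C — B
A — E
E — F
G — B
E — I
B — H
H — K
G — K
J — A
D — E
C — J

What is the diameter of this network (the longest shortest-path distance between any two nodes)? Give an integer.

Eccentricity of each node (its greatest distance to any other): A:4, B:3, C:2, D:4, E:3, F:3, G:4, H:4, I:4, J:3, K:4.
The maximum eccentricity is 4, realized for instance by the pair A–K via A – F – C – B – K. So the diameter is 4.

4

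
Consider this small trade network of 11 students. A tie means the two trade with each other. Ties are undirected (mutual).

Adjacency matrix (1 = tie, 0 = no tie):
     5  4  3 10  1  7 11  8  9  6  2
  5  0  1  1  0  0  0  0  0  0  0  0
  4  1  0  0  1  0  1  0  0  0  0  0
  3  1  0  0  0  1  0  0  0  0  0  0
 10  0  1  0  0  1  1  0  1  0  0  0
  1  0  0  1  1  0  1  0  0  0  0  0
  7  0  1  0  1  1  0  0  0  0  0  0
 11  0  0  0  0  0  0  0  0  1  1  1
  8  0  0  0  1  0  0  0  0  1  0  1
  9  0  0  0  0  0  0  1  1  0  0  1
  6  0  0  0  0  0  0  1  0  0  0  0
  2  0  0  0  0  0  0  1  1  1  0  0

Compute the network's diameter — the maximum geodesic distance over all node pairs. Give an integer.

Eccentricity of each node (its greatest distance to any other): 1:5, 2:4, 3:6, 4:5, 5:6, 6:6, 7:5, 8:3, 9:4, 10:4, 11:5.
The maximum eccentricity is 6, realized for instance by the pair 5–6 via 5 – 4 – 10 – 8 – 9 – 11 – 6. So the diameter is 6.

6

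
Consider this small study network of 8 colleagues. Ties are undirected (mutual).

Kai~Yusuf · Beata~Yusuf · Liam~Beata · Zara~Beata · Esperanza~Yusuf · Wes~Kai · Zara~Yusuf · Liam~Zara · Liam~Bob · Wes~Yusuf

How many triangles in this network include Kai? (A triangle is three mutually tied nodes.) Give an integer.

1

Kai's neighbors: Wes and Yusuf.
Neighbor pairs that are themselves tied: Kai–Wes–Yusuf. Each forms one triangle with Kai, for 1 in total.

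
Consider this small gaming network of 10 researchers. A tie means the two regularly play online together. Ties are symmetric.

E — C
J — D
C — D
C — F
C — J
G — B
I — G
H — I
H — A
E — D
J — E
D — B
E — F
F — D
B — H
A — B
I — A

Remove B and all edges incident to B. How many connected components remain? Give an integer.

Without B, the remaining ties split the others into: {C, D, E, F, J}; {A, G, H, I}.
That's 2 separate components.

2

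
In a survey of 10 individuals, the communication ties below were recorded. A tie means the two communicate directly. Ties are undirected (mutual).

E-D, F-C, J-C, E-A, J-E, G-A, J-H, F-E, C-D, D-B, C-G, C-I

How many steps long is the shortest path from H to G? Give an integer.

One shortest route is H – J – C – G, which uses 3 edges, and at distance 2 from H we only reach {C, E}, which does not include G. So d(H,G) = 3.

3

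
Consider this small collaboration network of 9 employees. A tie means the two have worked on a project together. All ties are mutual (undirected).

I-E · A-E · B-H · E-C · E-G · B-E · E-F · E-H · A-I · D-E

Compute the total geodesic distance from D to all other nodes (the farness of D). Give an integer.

15

Distances from D: A:2, B:2, C:2, E:1, F:2, G:2, H:2, I:2.
Sum = 2 + 2 + 2 + 1 + 2 + 2 + 2 + 2 = 15.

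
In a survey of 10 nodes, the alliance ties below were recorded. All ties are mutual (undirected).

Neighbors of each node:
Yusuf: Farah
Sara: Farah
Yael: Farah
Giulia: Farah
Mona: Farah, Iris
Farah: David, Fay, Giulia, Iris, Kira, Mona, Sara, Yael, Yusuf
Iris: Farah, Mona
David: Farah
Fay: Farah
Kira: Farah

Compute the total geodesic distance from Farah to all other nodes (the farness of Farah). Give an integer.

Distances from Farah: David:1, Fay:1, Giulia:1, Iris:1, Kira:1, Mona:1, Sara:1, Yael:1, Yusuf:1.
Sum = 1 + 1 + 1 + 1 + 1 + 1 + 1 + 1 + 1 = 9.

9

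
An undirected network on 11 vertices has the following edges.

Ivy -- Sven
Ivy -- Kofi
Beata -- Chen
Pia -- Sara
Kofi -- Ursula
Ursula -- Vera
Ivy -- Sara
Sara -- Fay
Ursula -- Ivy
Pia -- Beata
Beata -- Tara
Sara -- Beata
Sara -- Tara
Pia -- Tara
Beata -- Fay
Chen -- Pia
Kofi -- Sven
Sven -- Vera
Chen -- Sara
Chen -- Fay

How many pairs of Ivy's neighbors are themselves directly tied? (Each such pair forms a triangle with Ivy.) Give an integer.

Ivy's neighbors: Kofi, Sara, Sven, and Ursula.
Neighbor pairs that are themselves tied: Ivy–Kofi–Sven; Ivy–Kofi–Ursula. Each forms one triangle with Ivy, for 2 in total.

2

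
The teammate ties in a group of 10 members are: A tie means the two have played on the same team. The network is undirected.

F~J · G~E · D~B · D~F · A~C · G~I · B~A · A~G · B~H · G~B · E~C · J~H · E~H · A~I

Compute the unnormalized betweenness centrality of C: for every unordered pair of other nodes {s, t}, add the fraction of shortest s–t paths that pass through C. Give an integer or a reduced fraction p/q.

Pairs whose geodesics pass through C — A–E: 1/2.
All other pairs contribute 0.
Summing the contributions gives betweenness(C) = 1/2.

1/2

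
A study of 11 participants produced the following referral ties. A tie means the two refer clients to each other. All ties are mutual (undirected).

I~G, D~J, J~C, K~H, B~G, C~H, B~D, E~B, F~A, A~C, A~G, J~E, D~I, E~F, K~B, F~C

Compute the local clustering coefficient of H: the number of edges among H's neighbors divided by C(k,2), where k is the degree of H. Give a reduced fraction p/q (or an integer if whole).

0

H's neighbors: C and K (k = 2).
Possible neighbor pairs: C(2,2) = 1. Edges among them: none → e = 0.
Clustering(H) = 0/1.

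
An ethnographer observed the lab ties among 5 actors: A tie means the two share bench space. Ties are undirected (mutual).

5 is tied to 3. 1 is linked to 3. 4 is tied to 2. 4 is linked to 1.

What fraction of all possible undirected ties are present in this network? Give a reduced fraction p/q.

There are 4 edges and 5 nodes, so the maximum possible is C(5,2) = 10.
Density = 4/10 = 2/5.

2/5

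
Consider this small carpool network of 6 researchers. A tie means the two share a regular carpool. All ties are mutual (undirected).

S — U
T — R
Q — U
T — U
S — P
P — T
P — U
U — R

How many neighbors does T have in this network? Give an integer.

3

T is directly tied to P, R, and U. That is 3 neighbors, so the degree of T is 3.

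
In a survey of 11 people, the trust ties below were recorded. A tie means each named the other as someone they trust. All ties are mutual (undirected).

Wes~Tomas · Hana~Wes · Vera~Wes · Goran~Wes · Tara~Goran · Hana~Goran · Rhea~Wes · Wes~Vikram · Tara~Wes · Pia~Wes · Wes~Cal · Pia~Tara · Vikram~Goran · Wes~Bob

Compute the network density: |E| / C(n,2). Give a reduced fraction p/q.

14/55

There are 14 edges and 11 nodes, so the maximum possible is C(11,2) = 55.
Density = 14/55.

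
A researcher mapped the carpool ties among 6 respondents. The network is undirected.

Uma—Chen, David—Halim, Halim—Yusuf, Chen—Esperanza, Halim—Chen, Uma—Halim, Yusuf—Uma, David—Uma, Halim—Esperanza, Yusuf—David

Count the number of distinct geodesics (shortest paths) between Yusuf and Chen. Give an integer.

The shortest distance is 2. The length-2 paths are: Yusuf–Uma–Chen; Yusuf–Halim–Chen.
That gives 2 distinct shortest paths.

2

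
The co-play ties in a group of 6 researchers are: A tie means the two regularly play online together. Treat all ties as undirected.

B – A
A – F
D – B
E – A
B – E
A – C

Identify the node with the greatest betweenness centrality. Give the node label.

Unnormalized betweenness of each node: A:7, B:4, C:0, D:0, E:0, F:0.
A has the largest value, 7, making it the main broker — the node through which the most shortest paths run.

A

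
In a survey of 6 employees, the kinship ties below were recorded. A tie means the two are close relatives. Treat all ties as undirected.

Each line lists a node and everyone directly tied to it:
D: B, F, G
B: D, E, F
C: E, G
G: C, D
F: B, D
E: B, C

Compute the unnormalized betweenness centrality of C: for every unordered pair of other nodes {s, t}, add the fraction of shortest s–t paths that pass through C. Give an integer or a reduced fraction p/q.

Pairs whose geodesics pass through C — G–E: 1.
All other pairs contribute 0.
Summing the contributions gives betweenness(C) = 1.

1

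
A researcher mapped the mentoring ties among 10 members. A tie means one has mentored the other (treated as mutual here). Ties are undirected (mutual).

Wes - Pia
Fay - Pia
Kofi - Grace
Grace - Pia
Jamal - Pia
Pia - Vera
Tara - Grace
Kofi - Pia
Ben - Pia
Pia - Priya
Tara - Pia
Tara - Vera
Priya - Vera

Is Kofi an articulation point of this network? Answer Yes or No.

No

Even without Kofi, every remaining node can still reach every other (the residual graph is connected), so Kofi is not a cut vertex.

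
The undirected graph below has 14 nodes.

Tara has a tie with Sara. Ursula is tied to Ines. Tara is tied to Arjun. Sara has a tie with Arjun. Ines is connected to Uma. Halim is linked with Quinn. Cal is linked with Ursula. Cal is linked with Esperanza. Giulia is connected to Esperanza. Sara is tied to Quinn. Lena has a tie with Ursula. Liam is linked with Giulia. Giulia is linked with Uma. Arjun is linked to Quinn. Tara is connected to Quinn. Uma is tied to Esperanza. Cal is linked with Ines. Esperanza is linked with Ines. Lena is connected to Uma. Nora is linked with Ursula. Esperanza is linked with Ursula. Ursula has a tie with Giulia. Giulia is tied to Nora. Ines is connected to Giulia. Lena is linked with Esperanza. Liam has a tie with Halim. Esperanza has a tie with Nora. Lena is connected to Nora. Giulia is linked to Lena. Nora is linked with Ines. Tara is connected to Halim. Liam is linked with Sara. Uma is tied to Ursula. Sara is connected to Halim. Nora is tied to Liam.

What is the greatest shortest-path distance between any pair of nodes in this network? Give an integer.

5

Eccentricity of each node (its greatest distance to any other): Arjun:5, Cal:5, Esperanza:4, Giulia:3, Halim:4, Ines:4, Lena:4, Liam:3, Nora:3, Quinn:5, Sara:4, Tara:5, Uma:4, Ursula:4.
The maximum eccentricity is 5, realized for instance by the pair Cal–Arjun via Cal – Ursula – Nora – Liam – Sara – Arjun. So the diameter is 5.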